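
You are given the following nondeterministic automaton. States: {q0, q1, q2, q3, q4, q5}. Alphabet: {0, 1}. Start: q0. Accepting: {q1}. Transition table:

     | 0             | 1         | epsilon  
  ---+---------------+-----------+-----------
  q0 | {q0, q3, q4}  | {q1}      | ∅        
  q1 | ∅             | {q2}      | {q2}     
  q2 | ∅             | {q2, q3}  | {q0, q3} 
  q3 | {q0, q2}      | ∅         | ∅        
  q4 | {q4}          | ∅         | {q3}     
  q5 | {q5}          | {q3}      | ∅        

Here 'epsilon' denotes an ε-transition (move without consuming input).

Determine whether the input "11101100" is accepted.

No

Start in {q0}.
Read '1': q0→{q1}; union {q1}; ε-closure = {q0, q1, q2, q3}.
Read '1': q0→{q1}, q1→{q2}, q2→{q2, q3}, q3→∅; union {q1, q2, q3}; ε-closure = {q0, q1, q2, q3}.
Read '1': q0→{q1}, q1→{q2}, q2→{q2, q3}, q3→∅; union {q1, q2, q3}; ε-closure = {q0, q1, q2, q3}.
Read '0': q0→{q0, q3, q4}, q1→∅, q2→∅, q3→{q0, q2}; now {q0, q2, q3, q4}.
Read '1': q0→{q1}, q2→{q2, q3}, q3→∅, q4→∅; union {q1, q2, q3}; ε-closure = {q0, q1, q2, q3}.
Read '1': q0→{q1}, q1→{q2}, q2→{q2, q3}, q3→∅; union {q1, q2, q3}; ε-closure = {q0, q1, q2, q3}.
Read '0': q0→{q0, q3, q4}, q1→∅, q2→∅, q3→{q0, q2}; now {q0, q2, q3, q4}.
Read '0': q0→{q0, q3, q4}, q2→∅, q3→{q0, q2}, q4→{q4}; now {q0, q2, q3, q4}.
The final set {q0, q2, q3, q4} contains no accepting state.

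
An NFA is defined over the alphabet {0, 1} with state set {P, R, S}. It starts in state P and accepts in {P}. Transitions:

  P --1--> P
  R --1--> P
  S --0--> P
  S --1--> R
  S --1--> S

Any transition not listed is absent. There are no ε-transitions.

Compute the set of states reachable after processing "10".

Start in {P}.
Read '1': {P} → {P}.
Read '0': {P} → ∅.

∅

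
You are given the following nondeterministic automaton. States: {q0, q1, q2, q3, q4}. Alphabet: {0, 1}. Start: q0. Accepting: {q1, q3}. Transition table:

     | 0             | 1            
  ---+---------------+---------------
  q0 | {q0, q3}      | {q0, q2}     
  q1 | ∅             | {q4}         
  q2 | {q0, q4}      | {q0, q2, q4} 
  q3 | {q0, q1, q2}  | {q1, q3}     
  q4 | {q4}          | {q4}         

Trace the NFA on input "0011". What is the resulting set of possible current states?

{q0, q1, q2, q3, q4}

Start in {q0}.
Read '0': {q0} → {q0, q3}.
Read '0': {q0, q3} → {q0, q1, q2, q3}.
Read '1': {q0, q1, q2, q3} → {q0, q1, q2, q3, q4}.
Read '1': {q0, q1, q2, q3, q4} → {q0, q1, q2, q3, q4}.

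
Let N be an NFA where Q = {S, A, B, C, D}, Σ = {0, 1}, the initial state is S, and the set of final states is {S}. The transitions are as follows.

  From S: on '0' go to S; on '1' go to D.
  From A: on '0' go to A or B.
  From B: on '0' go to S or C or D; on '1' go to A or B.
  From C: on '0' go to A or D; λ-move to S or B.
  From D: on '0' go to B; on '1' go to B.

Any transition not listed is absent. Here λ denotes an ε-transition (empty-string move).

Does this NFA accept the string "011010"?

Yes

Start in {S}.
Read '0': {S} → {S}.
Read '1': {S} → {D}.
Read '1': {D} → {B}.
Read '0': {B} → {S, B, C, D}.
Read '1': {S, B, C, D} → {A, B, D}.
Read '0': {A, B, D} → {S, A, B, C, D}.
The final set {S, A, B, C, D} contains the accepting state S.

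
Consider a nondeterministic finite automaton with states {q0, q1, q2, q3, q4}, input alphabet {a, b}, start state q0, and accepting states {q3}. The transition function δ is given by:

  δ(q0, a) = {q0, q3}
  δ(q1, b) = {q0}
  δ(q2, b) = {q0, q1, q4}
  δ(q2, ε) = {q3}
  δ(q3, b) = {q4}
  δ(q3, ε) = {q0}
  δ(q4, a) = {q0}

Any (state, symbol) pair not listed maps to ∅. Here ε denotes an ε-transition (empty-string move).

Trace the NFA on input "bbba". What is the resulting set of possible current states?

Start in {q0}.
Read 'b': q0→∅; now ∅.
The set is empty and remains empty for the remaining 3 symbols.

∅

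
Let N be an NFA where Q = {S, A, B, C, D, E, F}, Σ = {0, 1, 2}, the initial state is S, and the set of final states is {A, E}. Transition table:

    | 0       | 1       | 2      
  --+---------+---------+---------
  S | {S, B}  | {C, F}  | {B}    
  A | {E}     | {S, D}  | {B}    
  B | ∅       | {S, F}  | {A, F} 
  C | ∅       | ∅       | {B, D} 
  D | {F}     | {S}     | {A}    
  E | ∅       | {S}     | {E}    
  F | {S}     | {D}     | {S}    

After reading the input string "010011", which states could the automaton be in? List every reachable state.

Start in {S}.
Read '0': {S} → {S, B}.
Read '1': {S, B} → {S, C, F}.
Read '0': {S, C, F} → {S, B}.
Read '0': {S, B} → {S, B}.
Read '1': {S, B} → {S, C, F}.
Read '1': {S, C, F} → {C, D, F}.

{C, D, F}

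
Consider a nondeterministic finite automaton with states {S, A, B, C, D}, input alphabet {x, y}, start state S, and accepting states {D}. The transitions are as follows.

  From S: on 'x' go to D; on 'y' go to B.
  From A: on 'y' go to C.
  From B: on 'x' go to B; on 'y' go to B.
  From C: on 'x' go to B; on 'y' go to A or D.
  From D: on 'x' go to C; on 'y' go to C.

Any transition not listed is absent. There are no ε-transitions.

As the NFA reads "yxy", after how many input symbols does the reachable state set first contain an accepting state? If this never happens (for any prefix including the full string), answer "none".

none

Start in {S}.
Read 'y': {S} → {B}.
Read 'x': {B} → {B}.
Read 'y': {B} → {B}.
No reachable set along the way intersects F.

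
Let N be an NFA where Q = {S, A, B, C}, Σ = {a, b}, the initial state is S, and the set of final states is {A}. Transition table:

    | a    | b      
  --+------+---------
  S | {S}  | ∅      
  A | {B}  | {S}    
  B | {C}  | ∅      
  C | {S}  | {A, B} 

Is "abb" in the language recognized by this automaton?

No

Start in {S}.
Read 'a': S→{S}; now {S}.
Read 'b': S→∅; now ∅.
The set is empty and remains empty for the remaining 1 symbol.
The final set ∅ contains no accepting state.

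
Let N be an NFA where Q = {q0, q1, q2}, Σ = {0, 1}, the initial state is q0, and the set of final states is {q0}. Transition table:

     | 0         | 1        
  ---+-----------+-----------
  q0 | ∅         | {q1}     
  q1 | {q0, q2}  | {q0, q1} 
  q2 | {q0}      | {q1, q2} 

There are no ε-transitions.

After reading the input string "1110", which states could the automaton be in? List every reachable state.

{q0, q2}

Start in {q0}.
Read '1': q0→{q1}; now {q1}.
Read '1': q1→{q0, q1}; now {q0, q1}.
Read '1': q0→{q1}, q1→{q0, q1}; now {q0, q1}.
Read '0': q0→∅, q1→{q0, q2}; now {q0, q2}.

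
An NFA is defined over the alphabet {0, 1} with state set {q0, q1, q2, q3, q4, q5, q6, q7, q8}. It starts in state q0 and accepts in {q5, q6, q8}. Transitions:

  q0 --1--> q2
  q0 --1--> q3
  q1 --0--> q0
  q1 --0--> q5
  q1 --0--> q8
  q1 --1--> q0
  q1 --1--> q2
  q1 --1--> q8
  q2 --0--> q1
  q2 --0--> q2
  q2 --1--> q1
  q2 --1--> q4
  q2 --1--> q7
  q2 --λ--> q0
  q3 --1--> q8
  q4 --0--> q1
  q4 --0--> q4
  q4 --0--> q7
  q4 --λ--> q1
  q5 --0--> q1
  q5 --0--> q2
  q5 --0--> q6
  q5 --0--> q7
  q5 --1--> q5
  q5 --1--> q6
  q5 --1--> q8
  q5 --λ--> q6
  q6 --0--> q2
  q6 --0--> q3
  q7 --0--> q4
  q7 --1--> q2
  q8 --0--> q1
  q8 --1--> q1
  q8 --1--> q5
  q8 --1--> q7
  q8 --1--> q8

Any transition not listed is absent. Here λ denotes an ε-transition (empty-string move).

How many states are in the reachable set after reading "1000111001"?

Start in {q0}.
Read '1': q0→{q2, q3}; union {q2, q3}; ε-closure = {q0, q2, q3}.
Read '0': q0→∅, q2→{q1, q2}, q3→∅; union {q1, q2}; ε-closure = {q0, q1, q2}.
Read '0': q0→∅, q1→{q0, q5, q8}, q2→{q1, q2}; union {q0, q1, q2, q5, q8}; ε-closure = {q0, q1, q2, q5, q6, q8}.
Read '0': q0→∅, q1→{q0, q5, q8}, q2→{q1, q2}, q5→{q1, q2, q6, q7}, q6→{q2, q3}, q8→{q1}; now {q0, q1, q2, q3, q5, q6, q7, q8}.
Read '1': q0→{q2, q3}, q1→{q0, q2, q8}, q2→{q1, q4, q7}, q3→{q8}, q5→{q5, q6, q8}, q6→∅, q7→{q2}, q8→{q1, q5, q7, q8}; now {q0, q1, q2, q3, q4, q5, q6, q7, q8}.
Read '1': q0→{q2, q3}, q1→{q0, q2, q8}, q2→{q1, q4, q7}, q3→{q8}, q4→∅, q5→{q5, q6, q8}, q6→∅, q7→{q2}, q8→{q1, q5, q7, q8}; now {q0, q1, q2, q3, q4, q5, q6, q7, q8}.
Read '1': q0→{q2, q3}, q1→{q0, q2, q8}, q2→{q1, q4, q7}, q3→{q8}, q4→∅, q5→{q5, q6, q8}, q6→∅, q7→{q2}, q8→{q1, q5, q7, q8}; now {q0, q1, q2, q3, q4, q5, q6, q7, q8}.
Read '0': q0→∅, q1→{q0, q5, q8}, q2→{q1, q2}, q3→∅, q4→{q1, q4, q7}, q5→{q1, q2, q6, q7}, q6→{q2, q3}, q7→{q4}, q8→{q1}; now {q0, q1, q2, q3, q4, q5, q6, q7, q8}.
Read '0': q0→∅, q1→{q0, q5, q8}, q2→{q1, q2}, q3→∅, q4→{q1, q4, q7}, q5→{q1, q2, q6, q7}, q6→{q2, q3}, q7→{q4}, q8→{q1}; now {q0, q1, q2, q3, q4, q5, q6, q7, q8}.
Read '1': q0→{q2, q3}, q1→{q0, q2, q8}, q2→{q1, q4, q7}, q3→{q8}, q4→∅, q5→{q5, q6, q8}, q6→∅, q7→{q2}, q8→{q1, q5, q7, q8}; now {q0, q1, q2, q3, q4, q5, q6, q7, q8}.
That set has 9 states.

9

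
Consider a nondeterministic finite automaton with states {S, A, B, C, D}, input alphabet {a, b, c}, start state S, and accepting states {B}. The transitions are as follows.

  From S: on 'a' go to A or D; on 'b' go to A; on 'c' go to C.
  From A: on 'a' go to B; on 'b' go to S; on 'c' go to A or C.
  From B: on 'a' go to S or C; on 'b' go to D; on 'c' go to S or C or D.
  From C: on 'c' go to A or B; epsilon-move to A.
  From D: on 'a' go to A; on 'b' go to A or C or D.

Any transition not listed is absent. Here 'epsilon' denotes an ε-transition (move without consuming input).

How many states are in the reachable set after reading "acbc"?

2

Start in {S}.
Read 'a': {S} → {A, D}.
Read 'c': {A, D} → {A, C}.
Read 'b': {A, C} → {S}.
Read 'c': {S} → {A, C}.
That set has 2 states.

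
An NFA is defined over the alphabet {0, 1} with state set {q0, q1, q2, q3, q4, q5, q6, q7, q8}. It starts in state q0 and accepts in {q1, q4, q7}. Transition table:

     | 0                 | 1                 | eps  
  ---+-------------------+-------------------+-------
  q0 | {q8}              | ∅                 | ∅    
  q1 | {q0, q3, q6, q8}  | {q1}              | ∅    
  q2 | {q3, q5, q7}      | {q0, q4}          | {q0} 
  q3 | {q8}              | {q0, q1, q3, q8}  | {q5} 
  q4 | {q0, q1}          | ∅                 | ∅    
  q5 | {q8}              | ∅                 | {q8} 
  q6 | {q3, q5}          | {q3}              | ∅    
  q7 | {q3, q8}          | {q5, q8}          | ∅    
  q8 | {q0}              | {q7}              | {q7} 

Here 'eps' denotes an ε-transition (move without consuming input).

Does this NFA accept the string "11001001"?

No

Start in {q0}.
Read '1': q0→∅; now ∅.
The set is empty and remains empty for the remaining 7 symbols.
The final set ∅ contains no accepting state.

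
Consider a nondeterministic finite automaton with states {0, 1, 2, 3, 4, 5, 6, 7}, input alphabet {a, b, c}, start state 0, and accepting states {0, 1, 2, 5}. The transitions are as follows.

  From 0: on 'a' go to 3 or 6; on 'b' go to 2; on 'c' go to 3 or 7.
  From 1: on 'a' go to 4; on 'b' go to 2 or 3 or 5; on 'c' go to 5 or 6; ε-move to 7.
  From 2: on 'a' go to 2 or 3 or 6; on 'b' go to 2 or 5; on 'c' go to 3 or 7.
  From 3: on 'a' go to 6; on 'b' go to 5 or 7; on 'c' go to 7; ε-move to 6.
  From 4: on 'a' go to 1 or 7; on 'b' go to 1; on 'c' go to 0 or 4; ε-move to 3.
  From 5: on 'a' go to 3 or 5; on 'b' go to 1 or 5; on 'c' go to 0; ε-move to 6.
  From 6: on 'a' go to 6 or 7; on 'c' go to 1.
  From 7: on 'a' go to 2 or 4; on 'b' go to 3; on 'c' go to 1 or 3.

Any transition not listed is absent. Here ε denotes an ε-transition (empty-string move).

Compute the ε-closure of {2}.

Begin with {2}.
No ε-moves leave this set, so the closure equals the set itself.

{2}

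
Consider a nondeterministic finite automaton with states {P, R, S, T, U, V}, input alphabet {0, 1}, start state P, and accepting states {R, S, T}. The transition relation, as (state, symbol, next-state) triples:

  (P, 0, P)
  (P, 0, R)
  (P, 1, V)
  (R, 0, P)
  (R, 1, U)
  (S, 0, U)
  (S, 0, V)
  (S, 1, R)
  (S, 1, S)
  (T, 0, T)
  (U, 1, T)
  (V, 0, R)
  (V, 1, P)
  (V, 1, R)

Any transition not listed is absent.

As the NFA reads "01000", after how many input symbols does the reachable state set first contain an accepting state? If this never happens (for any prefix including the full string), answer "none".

1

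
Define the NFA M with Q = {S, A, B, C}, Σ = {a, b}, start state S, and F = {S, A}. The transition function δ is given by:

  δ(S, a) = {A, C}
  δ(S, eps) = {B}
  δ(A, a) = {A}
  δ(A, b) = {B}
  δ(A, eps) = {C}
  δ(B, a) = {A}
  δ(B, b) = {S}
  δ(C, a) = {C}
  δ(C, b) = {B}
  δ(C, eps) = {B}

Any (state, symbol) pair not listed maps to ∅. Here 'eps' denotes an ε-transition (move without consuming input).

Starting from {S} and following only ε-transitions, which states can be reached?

{S, B}

Begin with {S}.
ε-move S → B; add B.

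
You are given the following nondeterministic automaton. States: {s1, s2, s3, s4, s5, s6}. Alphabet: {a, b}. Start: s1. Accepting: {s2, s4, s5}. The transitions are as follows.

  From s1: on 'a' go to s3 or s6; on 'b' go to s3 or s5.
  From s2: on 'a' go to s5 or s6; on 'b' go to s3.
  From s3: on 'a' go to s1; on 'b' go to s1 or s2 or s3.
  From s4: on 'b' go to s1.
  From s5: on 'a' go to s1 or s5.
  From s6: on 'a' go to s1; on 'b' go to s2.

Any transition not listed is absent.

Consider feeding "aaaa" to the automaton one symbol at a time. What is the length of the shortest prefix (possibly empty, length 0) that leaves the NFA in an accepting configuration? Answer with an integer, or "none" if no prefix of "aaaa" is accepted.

none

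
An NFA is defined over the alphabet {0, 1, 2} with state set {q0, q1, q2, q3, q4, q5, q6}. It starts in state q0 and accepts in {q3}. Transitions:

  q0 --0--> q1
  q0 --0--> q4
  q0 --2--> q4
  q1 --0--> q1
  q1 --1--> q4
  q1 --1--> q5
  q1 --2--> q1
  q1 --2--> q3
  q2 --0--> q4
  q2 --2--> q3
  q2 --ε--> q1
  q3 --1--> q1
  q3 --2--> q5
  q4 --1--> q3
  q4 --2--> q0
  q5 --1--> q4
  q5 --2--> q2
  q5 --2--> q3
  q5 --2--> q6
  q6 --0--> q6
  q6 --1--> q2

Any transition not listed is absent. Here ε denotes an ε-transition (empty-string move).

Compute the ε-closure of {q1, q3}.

Begin with {q1, q3}.
No ε-moves leave this set, so the closure equals the set itself.

{q1, q3}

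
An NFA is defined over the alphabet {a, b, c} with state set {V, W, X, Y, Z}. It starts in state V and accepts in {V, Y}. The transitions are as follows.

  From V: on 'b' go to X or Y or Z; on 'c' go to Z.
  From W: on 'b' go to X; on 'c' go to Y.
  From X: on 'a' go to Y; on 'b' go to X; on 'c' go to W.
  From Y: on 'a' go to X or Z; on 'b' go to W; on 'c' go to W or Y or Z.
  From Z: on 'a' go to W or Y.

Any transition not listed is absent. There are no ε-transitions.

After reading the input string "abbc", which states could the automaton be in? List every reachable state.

Start in {V}.
Read 'a': {V} → ∅.
The set is empty and remains empty for the remaining 3 symbols.

∅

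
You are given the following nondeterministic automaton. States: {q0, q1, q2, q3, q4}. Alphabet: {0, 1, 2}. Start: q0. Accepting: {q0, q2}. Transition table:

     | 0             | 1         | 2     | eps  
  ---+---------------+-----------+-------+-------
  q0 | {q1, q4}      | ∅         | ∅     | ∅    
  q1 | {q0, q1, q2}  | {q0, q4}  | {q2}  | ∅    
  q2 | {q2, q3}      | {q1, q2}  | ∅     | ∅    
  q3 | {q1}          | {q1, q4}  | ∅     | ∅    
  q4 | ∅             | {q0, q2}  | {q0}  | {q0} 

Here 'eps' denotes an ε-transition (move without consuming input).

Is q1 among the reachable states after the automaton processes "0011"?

Yes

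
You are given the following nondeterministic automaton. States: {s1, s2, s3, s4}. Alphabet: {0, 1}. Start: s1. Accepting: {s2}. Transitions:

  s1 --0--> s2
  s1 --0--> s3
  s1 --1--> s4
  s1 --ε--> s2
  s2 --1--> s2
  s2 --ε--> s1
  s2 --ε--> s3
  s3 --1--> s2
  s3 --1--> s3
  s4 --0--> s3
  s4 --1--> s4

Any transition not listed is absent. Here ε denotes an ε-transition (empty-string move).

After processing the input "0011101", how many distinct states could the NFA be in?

4

Start: ε-closure({s1}) = {s1, s2, s3}.
Read '0': s1→{s2, s3}, s2→∅, s3→∅; union {s2, s3}; ε-closure = {s1, s2, s3}.
Read '0': s1→{s2, s3}, s2→∅, s3→∅; union {s2, s3}; ε-closure = {s1, s2, s3}.
Read '1': s1→{s4}, s2→{s2}, s3→{s2, s3}; union {s2, s3, s4}; ε-closure = {s1, s2, s3, s4}.
Read '1': s1→{s4}, s2→{s2}, s3→{s2, s3}, s4→{s4}; union {s2, s3, s4}; ε-closure = {s1, s2, s3, s4}.
Read '1': s1→{s4}, s2→{s2}, s3→{s2, s3}, s4→{s4}; union {s2, s3, s4}; ε-closure = {s1, s2, s3, s4}.
Read '0': s1→{s2, s3}, s2→∅, s3→∅, s4→{s3}; union {s2, s3}; ε-closure = {s1, s2, s3}.
Read '1': s1→{s4}, s2→{s2}, s3→{s2, s3}; union {s2, s3, s4}; ε-closure = {s1, s2, s3, s4}.
That set has 4 states.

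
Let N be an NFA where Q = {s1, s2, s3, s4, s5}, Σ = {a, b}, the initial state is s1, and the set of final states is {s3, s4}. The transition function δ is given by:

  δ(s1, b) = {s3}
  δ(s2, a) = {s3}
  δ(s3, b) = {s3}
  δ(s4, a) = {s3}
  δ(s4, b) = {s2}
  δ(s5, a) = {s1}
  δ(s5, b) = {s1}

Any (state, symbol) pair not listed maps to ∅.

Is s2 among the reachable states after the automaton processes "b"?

No

Start in {s1}.
Read 'b': s1→{s3}; now {s3}.
State s2 is not in {s3}.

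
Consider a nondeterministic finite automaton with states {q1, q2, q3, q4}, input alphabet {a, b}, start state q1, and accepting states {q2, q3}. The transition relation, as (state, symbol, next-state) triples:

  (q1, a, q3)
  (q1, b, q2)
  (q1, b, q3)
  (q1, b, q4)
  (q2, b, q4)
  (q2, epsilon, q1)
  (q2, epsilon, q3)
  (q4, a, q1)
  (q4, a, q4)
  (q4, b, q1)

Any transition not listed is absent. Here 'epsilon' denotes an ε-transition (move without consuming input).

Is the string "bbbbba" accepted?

Yes

Start in {q1}.
Read 'b': q1→{q2, q3, q4}; union {q2, q3, q4}; ε-closure = {q1, q2, q3, q4}.
Read 'b': q1→{q2, q3, q4}, q2→{q4}, q3→∅, q4→{q1}; now {q1, q2, q3, q4}.
Read 'b': q1→{q2, q3, q4}, q2→{q4}, q3→∅, q4→{q1}; now {q1, q2, q3, q4}.
Read 'b': q1→{q2, q3, q4}, q2→{q4}, q3→∅, q4→{q1}; now {q1, q2, q3, q4}.
Read 'b': q1→{q2, q3, q4}, q2→{q4}, q3→∅, q4→{q1}; now {q1, q2, q3, q4}.
Read 'a': q1→{q3}, q2→∅, q3→∅, q4→{q1, q4}; now {q1, q3, q4}.
The final set {q1, q3, q4} contains the accepting state q3.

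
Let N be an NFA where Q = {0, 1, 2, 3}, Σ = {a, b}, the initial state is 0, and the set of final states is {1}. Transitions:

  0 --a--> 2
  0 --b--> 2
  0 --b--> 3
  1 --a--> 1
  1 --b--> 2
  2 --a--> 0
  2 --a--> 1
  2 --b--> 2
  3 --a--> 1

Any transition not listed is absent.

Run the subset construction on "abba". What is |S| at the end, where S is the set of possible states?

2

Start in {0}.
Read 'a': {0} → {2}.
Read 'b': {2} → {2}.
Read 'b': {2} → {2}.
Read 'a': {2} → {0, 1}.
That set has 2 states.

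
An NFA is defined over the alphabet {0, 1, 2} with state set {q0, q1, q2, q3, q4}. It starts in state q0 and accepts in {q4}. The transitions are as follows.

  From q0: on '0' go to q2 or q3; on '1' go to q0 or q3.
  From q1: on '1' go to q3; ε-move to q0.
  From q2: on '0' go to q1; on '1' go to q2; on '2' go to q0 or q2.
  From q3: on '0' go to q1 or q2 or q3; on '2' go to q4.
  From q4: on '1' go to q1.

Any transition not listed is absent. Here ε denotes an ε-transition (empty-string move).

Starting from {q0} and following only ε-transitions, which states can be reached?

Begin with {q0}.
No ε-moves leave this set, so the closure equals the set itself.

{q0}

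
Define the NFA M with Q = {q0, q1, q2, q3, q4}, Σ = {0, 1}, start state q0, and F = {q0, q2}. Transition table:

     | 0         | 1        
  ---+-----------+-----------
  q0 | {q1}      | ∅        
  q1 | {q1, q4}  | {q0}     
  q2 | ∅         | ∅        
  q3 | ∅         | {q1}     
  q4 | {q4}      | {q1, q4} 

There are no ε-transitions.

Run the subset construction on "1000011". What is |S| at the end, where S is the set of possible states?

0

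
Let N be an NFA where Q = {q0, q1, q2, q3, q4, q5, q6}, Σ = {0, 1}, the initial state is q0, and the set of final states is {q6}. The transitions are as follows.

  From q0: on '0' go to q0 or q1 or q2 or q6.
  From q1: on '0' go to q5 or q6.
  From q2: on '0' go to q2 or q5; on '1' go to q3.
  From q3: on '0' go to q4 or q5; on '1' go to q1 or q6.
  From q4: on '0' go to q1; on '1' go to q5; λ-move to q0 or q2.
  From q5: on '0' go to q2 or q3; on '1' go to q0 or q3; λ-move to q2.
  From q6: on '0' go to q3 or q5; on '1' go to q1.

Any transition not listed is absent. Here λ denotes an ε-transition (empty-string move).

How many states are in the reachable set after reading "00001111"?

1

Start in {q0}.
Read '0': q0→{q0, q1, q2, q6}; now {q0, q1, q2, q6}.
Read '0': q0→{q0, q1, q2, q6}, q1→{q5, q6}, q2→{q2, q5}, q6→{q3, q5}; now {q0, q1, q2, q3, q5, q6}.
Read '0': q0→{q0, q1, q2, q6}, q1→{q5, q6}, q2→{q2, q5}, q3→{q4, q5}, q5→{q2, q3}, q6→{q3, q5}; now {q0, q1, q2, q3, q4, q5, q6}.
Read '0': q0→{q0, q1, q2, q6}, q1→{q5, q6}, q2→{q2, q5}, q3→{q4, q5}, q4→{q1}, q5→{q2, q3}, q6→{q3, q5}; now {q0, q1, q2, q3, q4, q5, q6}.
Read '1': q0→∅, q1→∅, q2→{q3}, q3→{q1, q6}, q4→{q5}, q5→{q0, q3}, q6→{q1}; union {q0, q1, q3, q5, q6}; ε-closure = {q0, q1, q2, q3, q5, q6}.
Read '1': q0→∅, q1→∅, q2→{q3}, q3→{q1, q6}, q5→{q0, q3}, q6→{q1}; now {q0, q1, q3, q6}.
Read '1': q0→∅, q1→∅, q3→{q1, q6}, q6→{q1}; now {q1, q6}.
Read '1': q1→∅, q6→{q1}; now {q1}.
That set has 1 state.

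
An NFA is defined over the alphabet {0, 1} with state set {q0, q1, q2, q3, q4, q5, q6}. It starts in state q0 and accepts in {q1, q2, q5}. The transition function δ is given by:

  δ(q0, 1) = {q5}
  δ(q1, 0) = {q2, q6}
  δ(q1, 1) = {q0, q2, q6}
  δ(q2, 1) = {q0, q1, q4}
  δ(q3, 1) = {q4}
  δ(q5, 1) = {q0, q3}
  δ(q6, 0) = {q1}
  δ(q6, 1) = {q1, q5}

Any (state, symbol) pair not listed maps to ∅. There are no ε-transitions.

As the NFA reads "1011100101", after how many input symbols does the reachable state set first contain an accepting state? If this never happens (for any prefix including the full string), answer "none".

1

Start in {q0}.
Read '1': q0→{q5}; now {q5}.
None of the earlier sets intersect F, but {q5} does.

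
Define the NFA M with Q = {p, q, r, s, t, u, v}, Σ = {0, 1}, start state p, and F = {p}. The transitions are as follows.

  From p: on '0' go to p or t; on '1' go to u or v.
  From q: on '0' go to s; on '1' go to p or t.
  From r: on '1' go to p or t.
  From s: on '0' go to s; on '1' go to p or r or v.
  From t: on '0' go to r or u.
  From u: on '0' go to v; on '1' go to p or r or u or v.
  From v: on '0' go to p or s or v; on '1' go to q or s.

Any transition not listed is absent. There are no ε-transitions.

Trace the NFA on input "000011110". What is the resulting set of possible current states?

{p, r, s, t, u, v}

Start in {p}.
Read '0': p→{p, t}; now {p, t}.
Read '0': p→{p, t}, t→{r, u}; now {p, r, t, u}.
Read '0': p→{p, t}, r→∅, t→{r, u}, u→{v}; now {p, r, t, u, v}.
Read '0': p→{p, t}, r→∅, t→{r, u}, u→{v}, v→{p, s, v}; now {p, r, s, t, u, v}.
Read '1': p→{u, v}, r→{p, t}, s→{p, r, v}, t→∅, u→{p, r, u, v}, v→{q, s}; now {p, q, r, s, t, u, v}.
Read '1': p→{u, v}, q→{p, t}, r→{p, t}, s→{p, r, v}, t→∅, u→{p, r, u, v}, v→{q, s}; now {p, q, r, s, t, u, v}.
Read '1': p→{u, v}, q→{p, t}, r→{p, t}, s→{p, r, v}, t→∅, u→{p, r, u, v}, v→{q, s}; now {p, q, r, s, t, u, v}.
Read '1': p→{u, v}, q→{p, t}, r→{p, t}, s→{p, r, v}, t→∅, u→{p, r, u, v}, v→{q, s}; now {p, q, r, s, t, u, v}.
Read '0': p→{p, t}, q→{s}, r→∅, s→{s}, t→{r, u}, u→{v}, v→{p, s, v}; now {p, r, s, t, u, v}.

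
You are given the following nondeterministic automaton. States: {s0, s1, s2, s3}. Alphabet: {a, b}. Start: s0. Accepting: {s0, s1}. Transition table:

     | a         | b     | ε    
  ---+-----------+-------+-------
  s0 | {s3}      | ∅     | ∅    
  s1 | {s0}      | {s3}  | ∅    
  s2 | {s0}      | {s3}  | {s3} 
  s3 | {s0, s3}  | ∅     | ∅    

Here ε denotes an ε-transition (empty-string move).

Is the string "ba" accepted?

No

Start in {s0}.
Read 'b': {s0} → ∅.
The set is empty and remains empty for the remaining 1 symbol.
The final set ∅ contains no accepting state.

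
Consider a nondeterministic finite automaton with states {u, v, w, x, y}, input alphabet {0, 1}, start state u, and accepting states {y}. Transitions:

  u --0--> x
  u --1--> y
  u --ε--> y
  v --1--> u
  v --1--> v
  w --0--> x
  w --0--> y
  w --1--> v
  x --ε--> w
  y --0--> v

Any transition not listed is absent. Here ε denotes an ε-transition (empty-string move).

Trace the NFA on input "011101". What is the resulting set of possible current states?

{u, v, y}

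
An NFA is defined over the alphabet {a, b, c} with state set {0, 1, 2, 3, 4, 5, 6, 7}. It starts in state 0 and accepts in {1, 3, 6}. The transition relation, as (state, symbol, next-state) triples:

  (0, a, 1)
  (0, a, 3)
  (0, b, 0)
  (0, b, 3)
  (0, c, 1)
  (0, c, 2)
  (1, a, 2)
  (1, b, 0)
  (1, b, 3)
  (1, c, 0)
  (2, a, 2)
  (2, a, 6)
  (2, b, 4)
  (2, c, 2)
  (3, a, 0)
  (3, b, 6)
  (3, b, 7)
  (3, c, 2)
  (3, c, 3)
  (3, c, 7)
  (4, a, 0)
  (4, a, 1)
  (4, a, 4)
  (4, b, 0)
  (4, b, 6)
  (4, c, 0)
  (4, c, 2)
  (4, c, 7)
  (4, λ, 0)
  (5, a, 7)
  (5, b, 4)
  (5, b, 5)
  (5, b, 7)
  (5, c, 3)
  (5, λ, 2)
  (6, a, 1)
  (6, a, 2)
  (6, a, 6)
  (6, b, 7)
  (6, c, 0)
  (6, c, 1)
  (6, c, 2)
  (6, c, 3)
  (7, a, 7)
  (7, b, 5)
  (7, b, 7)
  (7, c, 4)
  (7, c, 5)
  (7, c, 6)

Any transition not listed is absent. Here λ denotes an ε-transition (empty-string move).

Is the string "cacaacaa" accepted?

Yes

Start in {0}.
Read 'c': 0→{1, 2}; now {1, 2}.
Read 'a': 1→{2}, 2→{2, 6}; now {2, 6}.
Read 'c': 2→{2}, 6→{0, 1, 2, 3}; now {0, 1, 2, 3}.
Read 'a': 0→{1, 3}, 1→{2}, 2→{2, 6}, 3→{0}; now {0, 1, 2, 3, 6}.
Read 'a': 0→{1, 3}, 1→{2}, 2→{2, 6}, 3→{0}, 6→{1, 2, 6}; now {0, 1, 2, 3, 6}.
Read 'c': 0→{1, 2}, 1→{0}, 2→{2}, 3→{2, 3, 7}, 6→{0, 1, 2, 3}; now {0, 1, 2, 3, 7}.
Read 'a': 0→{1, 3}, 1→{2}, 2→{2, 6}, 3→{0}, 7→{7}; now {0, 1, 2, 3, 6, 7}.
Read 'a': 0→{1, 3}, 1→{2}, 2→{2, 6}, 3→{0}, 6→{1, 2, 6}, 7→{7}; now {0, 1, 2, 3, 6, 7}.
The final set {0, 1, 2, 3, 6, 7} contains the accepting states 1, 3, 6.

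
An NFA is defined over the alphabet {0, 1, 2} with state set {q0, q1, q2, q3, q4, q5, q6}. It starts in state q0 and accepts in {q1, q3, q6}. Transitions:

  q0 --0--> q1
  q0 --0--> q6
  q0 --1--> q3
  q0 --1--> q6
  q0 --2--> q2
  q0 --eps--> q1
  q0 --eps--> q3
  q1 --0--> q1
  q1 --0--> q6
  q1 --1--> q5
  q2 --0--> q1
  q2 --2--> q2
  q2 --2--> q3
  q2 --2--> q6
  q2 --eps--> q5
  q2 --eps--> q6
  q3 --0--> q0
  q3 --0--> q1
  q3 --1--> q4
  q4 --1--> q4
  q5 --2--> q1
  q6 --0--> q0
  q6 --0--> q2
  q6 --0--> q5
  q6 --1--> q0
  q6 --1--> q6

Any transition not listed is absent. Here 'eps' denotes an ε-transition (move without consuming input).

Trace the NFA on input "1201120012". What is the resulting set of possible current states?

{q1, q2, q5, q6}

Start: ε-closure({q0}) = {q0, q1, q3}.
Read '1': q0→{q3, q6}, q1→{q5}, q3→{q4}; now {q3, q4, q5, q6}.
Read '2': q3→∅, q4→∅, q5→{q1}, q6→∅; now {q1}.
Read '0': q1→{q1, q6}; now {q1, q6}.
Read '1': q1→{q5}, q6→{q0, q6}; union {q0, q5, q6}; ε-closure = {q0, q1, q3, q5, q6}.
Read '1': q0→{q3, q6}, q1→{q5}, q3→{q4}, q5→∅, q6→{q0, q6}; union {q0, q3, q4, q5, q6}; ε-closure = {q0, q1, q3, q4, q5, q6}.
Read '2': q0→{q2}, q1→∅, q3→∅, q4→∅, q5→{q1}, q6→∅; union {q1, q2}; ε-closure = {q1, q2, q5, q6}.
Read '0': q1→{q1, q6}, q2→{q1}, q5→∅, q6→{q0, q2, q5}; union {q0, q1, q2, q5, q6}; ε-closure = {q0, q1, q2, q3, q5, q6}.
Read '0': q0→{q1, q6}, q1→{q1, q6}, q2→{q1}, q3→{q0, q1}, q5→∅, q6→{q0, q2, q5}; union {q0, q1, q2, q5, q6}; ε-closure = {q0, q1, q2, q3, q5, q6}.
Read '1': q0→{q3, q6}, q1→{q5}, q2→∅, q3→{q4}, q5→∅, q6→{q0, q6}; union {q0, q3, q4, q5, q6}; ε-closure = {q0, q1, q3, q4, q5, q6}.
Read '2': q0→{q2}, q1→∅, q3→∅, q4→∅, q5→{q1}, q6→∅; union {q1, q2}; ε-closure = {q1, q2, q5, q6}.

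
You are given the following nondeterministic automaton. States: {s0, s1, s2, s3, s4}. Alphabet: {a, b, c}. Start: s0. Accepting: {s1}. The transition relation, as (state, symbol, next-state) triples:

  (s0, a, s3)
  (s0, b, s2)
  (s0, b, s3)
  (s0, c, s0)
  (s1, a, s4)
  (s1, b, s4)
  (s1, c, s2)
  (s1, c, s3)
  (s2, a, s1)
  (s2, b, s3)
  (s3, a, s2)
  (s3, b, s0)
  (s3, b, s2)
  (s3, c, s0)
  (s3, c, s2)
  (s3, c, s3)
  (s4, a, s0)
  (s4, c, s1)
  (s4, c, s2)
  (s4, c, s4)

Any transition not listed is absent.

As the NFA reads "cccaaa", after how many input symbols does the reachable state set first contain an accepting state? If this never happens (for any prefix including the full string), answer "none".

Start in {s0}.
Read 'c': s0→{s0}; now {s0}.
Read 'c': s0→{s0}; now {s0}.
Read 'c': s0→{s0}; now {s0}.
Read 'a': s0→{s3}; now {s3}.
Read 'a': s3→{s2}; now {s2}.
Read 'a': s2→{s1}; now {s1}.
None of the earlier sets intersect F, but {s1} does.

6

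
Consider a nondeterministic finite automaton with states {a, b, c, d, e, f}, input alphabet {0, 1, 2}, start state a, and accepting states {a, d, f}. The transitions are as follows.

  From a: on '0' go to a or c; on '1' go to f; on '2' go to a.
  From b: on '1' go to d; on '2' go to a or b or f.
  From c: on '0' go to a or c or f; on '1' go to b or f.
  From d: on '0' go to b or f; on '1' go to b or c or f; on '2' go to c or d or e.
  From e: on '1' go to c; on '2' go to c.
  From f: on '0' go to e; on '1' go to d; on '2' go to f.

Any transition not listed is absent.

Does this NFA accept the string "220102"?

Start in {a}.
Read '2': a→{a}; now {a}.
Read '2': a→{a}; now {a}.
Read '0': a→{a, c}; now {a, c}.
Read '1': a→{f}, c→{b, f}; now {b, f}.
Read '0': b→∅, f→{e}; now {e}.
Read '2': e→{c}; now {c}.
The final set {c} contains no accepting state.

No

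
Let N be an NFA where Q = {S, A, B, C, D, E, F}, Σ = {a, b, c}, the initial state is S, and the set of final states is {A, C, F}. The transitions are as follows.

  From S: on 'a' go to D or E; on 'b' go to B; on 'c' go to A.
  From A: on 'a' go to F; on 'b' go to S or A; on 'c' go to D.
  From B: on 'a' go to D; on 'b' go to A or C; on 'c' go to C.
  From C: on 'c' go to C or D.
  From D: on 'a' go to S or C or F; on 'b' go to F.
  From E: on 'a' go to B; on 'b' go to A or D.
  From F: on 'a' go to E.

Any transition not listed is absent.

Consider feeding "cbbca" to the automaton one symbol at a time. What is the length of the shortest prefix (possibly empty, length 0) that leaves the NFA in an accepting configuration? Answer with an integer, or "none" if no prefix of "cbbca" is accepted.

1

Start in {S}.
Read 'c': {S} → {A}.
None of the earlier sets intersect F, but {A} does.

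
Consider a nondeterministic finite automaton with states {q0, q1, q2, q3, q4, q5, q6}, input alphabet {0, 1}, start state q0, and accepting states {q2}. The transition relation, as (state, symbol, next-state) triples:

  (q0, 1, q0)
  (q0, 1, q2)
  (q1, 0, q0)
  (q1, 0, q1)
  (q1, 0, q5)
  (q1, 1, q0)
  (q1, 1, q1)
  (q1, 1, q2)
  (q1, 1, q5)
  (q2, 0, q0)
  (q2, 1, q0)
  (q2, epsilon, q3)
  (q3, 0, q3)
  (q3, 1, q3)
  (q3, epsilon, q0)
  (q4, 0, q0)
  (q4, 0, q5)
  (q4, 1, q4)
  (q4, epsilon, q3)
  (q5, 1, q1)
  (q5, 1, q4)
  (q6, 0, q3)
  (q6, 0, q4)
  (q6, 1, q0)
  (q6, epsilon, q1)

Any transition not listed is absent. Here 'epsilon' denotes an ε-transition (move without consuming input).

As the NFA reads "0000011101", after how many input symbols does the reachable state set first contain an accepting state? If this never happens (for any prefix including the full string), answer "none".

none

Start in {q0}.
Read '0': {q0} → ∅.
The set is empty and remains empty for the remaining 9 symbols.
No reachable set along the way intersects F.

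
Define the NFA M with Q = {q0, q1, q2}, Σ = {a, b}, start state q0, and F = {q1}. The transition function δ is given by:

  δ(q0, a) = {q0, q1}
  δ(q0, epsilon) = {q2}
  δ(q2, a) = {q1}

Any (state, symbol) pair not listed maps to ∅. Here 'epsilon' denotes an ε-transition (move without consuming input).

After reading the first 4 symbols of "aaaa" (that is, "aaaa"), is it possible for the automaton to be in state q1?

Yes

Start: ε-closure({q0}) = {q0, q2}.
Read 'a': {q0, q2} → {q0, q1, q2}.
Read 'a': {q0, q1, q2} → {q0, q1, q2}.
Read 'a': {q0, q1, q2} → {q0, q1, q2}.
Read 'a': {q0, q1, q2} → {q0, q1, q2}.
State q1 is in {q0, q1, q2}.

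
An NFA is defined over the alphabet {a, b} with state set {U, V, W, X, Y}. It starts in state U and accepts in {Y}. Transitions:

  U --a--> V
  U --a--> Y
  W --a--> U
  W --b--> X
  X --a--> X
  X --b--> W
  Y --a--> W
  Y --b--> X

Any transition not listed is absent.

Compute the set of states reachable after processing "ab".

Start in {U}.
Read 'a': U→{V, Y}; now {V, Y}.
Read 'b': V→∅, Y→{X}; now {X}.

{X}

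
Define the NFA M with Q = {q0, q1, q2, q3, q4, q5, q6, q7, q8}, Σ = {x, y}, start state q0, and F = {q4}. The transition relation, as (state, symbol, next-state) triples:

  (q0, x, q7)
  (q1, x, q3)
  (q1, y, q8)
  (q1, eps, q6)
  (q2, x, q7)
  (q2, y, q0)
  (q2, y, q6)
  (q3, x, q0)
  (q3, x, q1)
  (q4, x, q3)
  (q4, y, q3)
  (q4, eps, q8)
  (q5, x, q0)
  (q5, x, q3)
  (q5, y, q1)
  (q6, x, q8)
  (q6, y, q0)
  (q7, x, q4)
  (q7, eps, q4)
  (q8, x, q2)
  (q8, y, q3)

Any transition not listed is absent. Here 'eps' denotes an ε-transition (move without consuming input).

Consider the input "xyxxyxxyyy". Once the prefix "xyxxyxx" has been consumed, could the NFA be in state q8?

Yes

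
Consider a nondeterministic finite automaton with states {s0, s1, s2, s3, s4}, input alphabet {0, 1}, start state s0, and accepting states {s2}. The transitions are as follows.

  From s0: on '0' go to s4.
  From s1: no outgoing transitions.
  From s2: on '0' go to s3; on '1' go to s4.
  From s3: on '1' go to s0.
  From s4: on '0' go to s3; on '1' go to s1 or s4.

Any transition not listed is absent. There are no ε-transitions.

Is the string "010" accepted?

No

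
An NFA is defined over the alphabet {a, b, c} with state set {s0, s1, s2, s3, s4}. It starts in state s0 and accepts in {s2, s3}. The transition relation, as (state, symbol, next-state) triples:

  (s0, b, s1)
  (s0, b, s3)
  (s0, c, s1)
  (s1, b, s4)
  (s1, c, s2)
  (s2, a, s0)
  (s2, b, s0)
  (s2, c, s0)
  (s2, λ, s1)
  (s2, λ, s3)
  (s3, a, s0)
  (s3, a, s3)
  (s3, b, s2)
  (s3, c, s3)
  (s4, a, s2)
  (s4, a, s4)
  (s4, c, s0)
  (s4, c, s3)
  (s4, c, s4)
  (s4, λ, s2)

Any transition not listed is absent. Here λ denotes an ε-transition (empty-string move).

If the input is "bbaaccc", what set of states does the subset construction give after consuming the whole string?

Start in {s0}.
Read 'b': {s0} → {s1, s3}.
Read 'b': {s1, s3} → {s1, s2, s3, s4}.
Read 'a': {s1, s2, s3, s4} → {s0, s1, s2, s3, s4}.
Read 'a': {s0, s1, s2, s3, s4} → {s0, s1, s2, s3, s4}.
Read 'c': {s0, s1, s2, s3, s4} → {s0, s1, s2, s3, s4}.
Read 'c': {s0, s1, s2, s3, s4} → {s0, s1, s2, s3, s4}.
Read 'c': {s0, s1, s2, s3, s4} → {s0, s1, s2, s3, s4}.

{s0, s1, s2, s3, s4}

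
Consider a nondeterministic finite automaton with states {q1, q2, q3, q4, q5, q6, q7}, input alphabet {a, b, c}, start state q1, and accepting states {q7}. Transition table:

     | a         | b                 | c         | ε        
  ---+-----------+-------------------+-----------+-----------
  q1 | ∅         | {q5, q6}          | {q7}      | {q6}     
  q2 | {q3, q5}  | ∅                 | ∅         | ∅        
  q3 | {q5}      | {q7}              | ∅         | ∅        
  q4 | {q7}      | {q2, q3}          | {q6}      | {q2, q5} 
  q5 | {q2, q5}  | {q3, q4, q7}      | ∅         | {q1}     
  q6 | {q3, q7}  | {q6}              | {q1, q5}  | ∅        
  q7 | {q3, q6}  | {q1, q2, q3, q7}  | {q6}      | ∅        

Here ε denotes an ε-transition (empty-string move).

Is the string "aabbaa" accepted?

Start: ε-closure({q1}) = {q1, q6}.
Read 'a': q1→∅, q6→{q3, q7}; now {q3, q7}.
Read 'a': q3→{q5}, q7→{q3, q6}; union {q3, q5, q6}; ε-closure = {q1, q3, q5, q6}.
Read 'b': q1→{q5, q6}, q3→{q7}, q5→{q3, q4, q7}, q6→{q6}; union {q3, q4, q5, q6, q7}; ε-closure = {q1, q2, q3, q4, q5, q6, q7}.
Read 'b': q1→{q5, q6}, q2→∅, q3→{q7}, q4→{q2, q3}, q5→{q3, q4, q7}, q6→{q6}, q7→{q1, q2, q3, q7}; now {q1, q2, q3, q4, q5, q6, q7}.
Read 'a': q1→∅, q2→{q3, q5}, q3→{q5}, q4→{q7}, q5→{q2, q5}, q6→{q3, q7}, q7→{q3, q6}; union {q2, q3, q5, q6, q7}; ε-closure = {q1, q2, q3, q5, q6, q7}.
Read 'a': q1→∅, q2→{q3, q5}, q3→{q5}, q5→{q2, q5}, q6→{q3, q7}, q7→{q3, q6}; union {q2, q3, q5, q6, q7}; ε-closure = {q1, q2, q3, q5, q6, q7}.
The final set {q1, q2, q3, q5, q6, q7} contains the accepting state q7.

Yes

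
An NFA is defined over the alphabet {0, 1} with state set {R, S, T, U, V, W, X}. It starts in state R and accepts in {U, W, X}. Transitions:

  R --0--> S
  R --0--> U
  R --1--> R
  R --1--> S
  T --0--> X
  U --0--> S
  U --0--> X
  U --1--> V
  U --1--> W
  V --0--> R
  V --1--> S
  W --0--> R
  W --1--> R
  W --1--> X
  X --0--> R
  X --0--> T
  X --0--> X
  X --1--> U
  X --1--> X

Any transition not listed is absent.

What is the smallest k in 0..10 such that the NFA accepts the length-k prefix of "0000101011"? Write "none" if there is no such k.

Start in {R}.
Read '0': {R} → {S, U}.
None of the earlier sets intersect F, but {S, U} does.

1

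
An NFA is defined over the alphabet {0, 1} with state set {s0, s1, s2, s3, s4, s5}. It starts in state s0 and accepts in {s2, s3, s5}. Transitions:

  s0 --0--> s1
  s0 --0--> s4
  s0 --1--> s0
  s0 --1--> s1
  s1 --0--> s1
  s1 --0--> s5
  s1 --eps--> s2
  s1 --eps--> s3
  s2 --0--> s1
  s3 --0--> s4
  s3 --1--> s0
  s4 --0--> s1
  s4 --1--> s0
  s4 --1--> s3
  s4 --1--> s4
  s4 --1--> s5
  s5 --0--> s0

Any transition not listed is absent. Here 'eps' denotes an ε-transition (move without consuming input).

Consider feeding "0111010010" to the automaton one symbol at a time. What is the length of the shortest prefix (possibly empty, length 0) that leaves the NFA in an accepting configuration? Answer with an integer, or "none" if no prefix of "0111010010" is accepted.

1

Start in {s0}.
Read '0': {s0} → {s1, s2, s3, s4}.
None of the earlier sets intersect F, but {s1, s2, s3, s4} does.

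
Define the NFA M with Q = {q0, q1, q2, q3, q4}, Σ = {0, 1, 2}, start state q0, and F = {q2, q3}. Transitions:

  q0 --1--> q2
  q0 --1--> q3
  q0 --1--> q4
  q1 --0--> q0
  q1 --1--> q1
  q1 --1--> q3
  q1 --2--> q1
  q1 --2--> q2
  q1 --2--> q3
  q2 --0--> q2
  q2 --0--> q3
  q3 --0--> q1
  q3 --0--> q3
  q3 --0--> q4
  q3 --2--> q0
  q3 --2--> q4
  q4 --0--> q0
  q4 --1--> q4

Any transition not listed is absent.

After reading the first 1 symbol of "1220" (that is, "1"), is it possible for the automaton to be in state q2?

Yes

Start in {q0}.
Read '1': q0→{q2, q3, q4}; now {q2, q3, q4}.
State q2 is in {q2, q3, q4}.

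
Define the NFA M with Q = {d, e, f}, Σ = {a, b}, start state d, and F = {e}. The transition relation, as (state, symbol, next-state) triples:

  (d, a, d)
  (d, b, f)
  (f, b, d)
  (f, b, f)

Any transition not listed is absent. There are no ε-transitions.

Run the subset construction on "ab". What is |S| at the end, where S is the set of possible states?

1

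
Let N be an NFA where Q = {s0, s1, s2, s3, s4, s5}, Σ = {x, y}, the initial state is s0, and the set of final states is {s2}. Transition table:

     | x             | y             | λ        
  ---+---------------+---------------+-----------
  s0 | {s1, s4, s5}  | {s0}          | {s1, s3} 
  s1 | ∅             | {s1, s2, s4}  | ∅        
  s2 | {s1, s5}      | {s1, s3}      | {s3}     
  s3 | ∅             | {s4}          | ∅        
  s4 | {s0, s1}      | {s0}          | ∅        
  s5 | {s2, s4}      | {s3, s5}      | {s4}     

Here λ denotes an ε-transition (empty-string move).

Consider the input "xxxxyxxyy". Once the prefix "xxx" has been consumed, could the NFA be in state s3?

Yes

Start: ε-closure({s0}) = {s0, s1, s3}.
Read 'x': {s0, s1, s3} → {s1, s4, s5}.
Read 'x': {s1, s4, s5} → {s0, s1, s2, s3, s4}.
Read 'x': {s0, s1, s2, s3, s4} → {s0, s1, s3, s4, s5}.
State s3 is in {s0, s1, s3, s4, s5}.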